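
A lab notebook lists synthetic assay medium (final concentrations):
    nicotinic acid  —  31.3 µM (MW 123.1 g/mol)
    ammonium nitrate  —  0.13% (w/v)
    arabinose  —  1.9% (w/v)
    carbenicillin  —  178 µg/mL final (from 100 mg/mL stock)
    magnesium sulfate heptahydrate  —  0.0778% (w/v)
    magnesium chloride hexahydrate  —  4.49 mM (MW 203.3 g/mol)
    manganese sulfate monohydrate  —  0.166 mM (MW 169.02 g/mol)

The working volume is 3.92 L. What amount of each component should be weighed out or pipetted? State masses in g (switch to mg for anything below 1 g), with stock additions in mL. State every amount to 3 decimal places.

nicotinic acid 15.104 mg; ammonium nitrate 5.096 g; arabinose 74.480 g; carbenicillin 6.978 mL; magnesium sulfate heptahydrate 3.050 g; magnesium chloride hexahydrate 3.578 g; manganese sulfate monohydrate 109.985 mg

Working volume: 3.92 L.
nicotinic acid: 31.3 µmol/L × 123.1 g/mol × 3.92 L ÷ 1000 = 15.104 mg
ammonium nitrate: 0.13% w/v = 1.3 g/L → 1.3 × 3.92 L = 5.096 g
arabinose: 1.9 g per 100 mL × 3920 mL ÷ 100 = 74.480 g
carbenicillin: V = C2·V2/C1 = 178 µg/mL × 3920 mL ÷ 100000 µg/mL = 6.978 mL
magnesium sulfate heptahydrate: 0.0778% w/v = 0.778 g/L → 0.778 × 3.92 L = 3.050 g
magnesium chloride hexahydrate: 4.49 mmol/L × 203.3 g/mol × 3.92 L ÷ 1000 = 3.578 g
manganese sulfate monohydrate: 0.166 mmol/L × 169.02 mg/mmol × 3.92 L = 109.985 mg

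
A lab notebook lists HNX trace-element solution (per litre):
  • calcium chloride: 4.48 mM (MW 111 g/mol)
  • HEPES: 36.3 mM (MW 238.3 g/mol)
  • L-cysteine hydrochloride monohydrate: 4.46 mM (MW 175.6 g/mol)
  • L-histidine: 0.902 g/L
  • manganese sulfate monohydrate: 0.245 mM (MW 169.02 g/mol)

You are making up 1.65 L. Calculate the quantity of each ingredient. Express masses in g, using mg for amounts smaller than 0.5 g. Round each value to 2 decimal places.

Working volume: 1.65 L.
calcium chloride: 4.48 mmol/L × 111 g/mol × 1.65 L ÷ 1000 = 0.82 g
HEPES: 36.3 mmol/L × 238.3 g/mol × 1.65 L ÷ 1000 = 14.27 g
L-cysteine hydrochloride monohydrate: 4.46 mmol/L × 175.6 g/mol × 1.65 L ÷ 1000 = 1.29 g
L-histidine: 0.902 g/L × 1.65 L = 1.49 g
manganese sulfate monohydrate: 0.245 mmol/L × 169.02 mg/mmol × 1.65 L = 68.33 mg

calcium chloride 0.82 g; HEPES 14.27 g; L-cysteine hydrochloride monohydrate 1.29 g; L-histidine 1.49 g; manganese sulfate monohydrate 68.33 mg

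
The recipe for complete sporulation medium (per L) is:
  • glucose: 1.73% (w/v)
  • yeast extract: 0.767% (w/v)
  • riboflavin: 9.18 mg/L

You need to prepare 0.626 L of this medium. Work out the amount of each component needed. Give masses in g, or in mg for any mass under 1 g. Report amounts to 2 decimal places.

Scale factor relative to 1 L: 0.626.
glucose: 1.73% w/v = 17.3 g/L → 17.3 × 0.626 L = 10.83 g
yeast extract: 0.767% w/v = 7.67 g/L → 7.67 × 0.626 L = 4.80 g
riboflavin: 9.18 mg/L × 0.626 L = 5.75 mg

glucose 10.83 g; yeast extract 4.80 g; riboflavin 5.75 mg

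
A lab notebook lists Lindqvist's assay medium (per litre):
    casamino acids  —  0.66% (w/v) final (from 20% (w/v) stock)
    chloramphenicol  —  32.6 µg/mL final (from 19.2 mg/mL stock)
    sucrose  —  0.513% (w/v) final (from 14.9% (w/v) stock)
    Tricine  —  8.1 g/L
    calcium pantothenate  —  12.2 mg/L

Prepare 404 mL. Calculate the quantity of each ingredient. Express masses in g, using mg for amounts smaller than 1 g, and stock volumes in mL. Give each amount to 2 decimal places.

casamino acids 13.33 mL; chloramphenicol 0.69 mL; sucrose 13.91 mL; Tricine 3.27 g; calcium pantothenate 4.93 mg

Scale factor relative to 1 L: 0.404.
casamino acids: C1V1 = C2V2 → 0.66% ÷ 20% × 404 mL = 13.33 mL
chloramphenicol: C1V1 = C2V2 → 32.6 µg/mL × 404 mL ÷ 19200 µg/mL = 0.69 mL
sucrose: V = C2·V2/C1 = 0.513% ÷ 14.9% × 404 mL = 13.91 mL
Tricine: 8.1 g/L × 0.404 L = 3.27 g
calcium pantothenate: 12.2 mg/L × 0.404 L = 4.93 mg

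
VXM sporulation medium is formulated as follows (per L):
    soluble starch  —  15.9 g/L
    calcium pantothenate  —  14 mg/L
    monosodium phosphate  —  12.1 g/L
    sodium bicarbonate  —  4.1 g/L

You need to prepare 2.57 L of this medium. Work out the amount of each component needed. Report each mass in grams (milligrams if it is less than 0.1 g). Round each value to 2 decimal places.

Scale factor relative to 1 L: 2.57.
soluble starch: 15.9 g/L × 2.57 L = 40.86 g
calcium pantothenate: 14 mg/L × 2.57 L = 35.98 mg
monosodium phosphate: 12.1 g/L × 2.57 L = 31.10 g
sodium bicarbonate: 4.1 g/L × 2.57 L = 10.54 g

soluble starch 40.86 g; calcium pantothenate 35.98 mg; monosodium phosphate 31.10 g; sodium bicarbonate 10.54 g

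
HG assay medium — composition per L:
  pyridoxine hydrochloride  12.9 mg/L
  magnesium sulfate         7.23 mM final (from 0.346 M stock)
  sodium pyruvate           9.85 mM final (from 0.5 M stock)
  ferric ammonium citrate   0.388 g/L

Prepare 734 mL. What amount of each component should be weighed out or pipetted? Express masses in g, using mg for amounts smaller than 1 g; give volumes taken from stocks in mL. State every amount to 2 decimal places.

Working volume: 734 mL = 0.734 L.
pyridoxine hydrochloride: 12.9 mg/L × 0.734 L = 9.47 mg
magnesium sulfate: C1V1 = C2V2 → 7.23 mM × 734 mL ÷ 346 mM = 15.34 mL
sodium pyruvate: C1V1 = C2V2 → 9.85 mM × 734 mL ÷ 500 mM = 14.46 mL
ferric ammonium citrate: 0.388 g/L × 0.734 L = 0.284792 g = 284.79 mg

pyridoxine hydrochloride 9.47 mg; magnesium sulfate 15.34 mL; sodium pyruvate 14.46 mL; ferric ammonium citrate 284.79 mg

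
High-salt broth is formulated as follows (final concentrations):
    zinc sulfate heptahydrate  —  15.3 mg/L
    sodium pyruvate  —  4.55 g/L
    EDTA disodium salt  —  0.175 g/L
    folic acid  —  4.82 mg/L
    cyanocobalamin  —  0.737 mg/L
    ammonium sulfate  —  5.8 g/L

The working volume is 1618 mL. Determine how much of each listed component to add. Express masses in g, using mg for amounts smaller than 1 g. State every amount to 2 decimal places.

Scale factor relative to 1 L: 1.618.
zinc sulfate heptahydrate: 15.3 mg/L × 1.618 L = 24.76 mg
sodium pyruvate: 4.55 g/L × 1.618 L = 7.36 g
EDTA disodium salt: 0.175 g/L × 1.618 L = 0.28315 g = 283.15 mg
folic acid: 4.82 mg/L × 1.618 L = 7.80 mg
cyanocobalamin: 0.737 mg/L × 1.618 L = 1.19 mg
ammonium sulfate: 5.8 g/L × 1.618 L = 9.38 g

zinc sulfate heptahydrate 24.76 mg; sodium pyruvate 7.36 g; EDTA disodium salt 283.15 mg; folic acid 7.80 mg; cyanocobalamin 1.19 mg; ammonium sulfate 9.38 g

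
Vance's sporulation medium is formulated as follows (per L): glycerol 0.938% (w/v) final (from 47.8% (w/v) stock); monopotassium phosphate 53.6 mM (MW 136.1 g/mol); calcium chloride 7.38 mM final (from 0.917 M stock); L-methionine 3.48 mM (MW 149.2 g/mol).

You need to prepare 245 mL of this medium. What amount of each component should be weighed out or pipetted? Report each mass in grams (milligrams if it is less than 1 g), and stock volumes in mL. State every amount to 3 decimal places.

Working volume: 245 mL = 0.245 L.
glycerol: dilute stock: 0.938% ÷ 47.8% × 245 mL = 4.808 mL
monopotassium phosphate: 53.6 mmol/L × 136.1 g/mol × 0.245 L ÷ 1000 = 1.787 g
calcium chloride: V = C2·V2/C1 = 7.38 mM × 245 mL ÷ 917 mM = 1.972 mL
L-methionine: 3.48 mmol/L × 149.2 mg/mmol × 0.245 L = 127.208 mg

glycerol 4.808 mL; monopotassium phosphate 1.787 g; calcium chloride 1.972 mL; L-methionine 127.208 mg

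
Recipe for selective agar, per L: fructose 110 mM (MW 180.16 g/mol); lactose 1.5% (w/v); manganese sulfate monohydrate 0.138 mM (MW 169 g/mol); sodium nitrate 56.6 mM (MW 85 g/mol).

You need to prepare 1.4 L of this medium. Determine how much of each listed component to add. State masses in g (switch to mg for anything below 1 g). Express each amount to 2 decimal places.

Scale factor relative to 1 L: 1.4.
fructose: 110 mmol/L × 180.16 g/mol × 1.4 L ÷ 1000 = 27.74 g
lactose: 1.5% w/v = 15 g/L → 15 × 1.4 L = 21.00 g
manganese sulfate monohydrate: 0.138 mmol/L × 169 mg/mmol × 1.4 L = 32.65 mg
sodium nitrate: 56.6 mmol/L × 85 g/mol × 1.4 L ÷ 1000 = 6.74 g

fructose 27.74 g; lactose 21.00 g; manganese sulfate monohydrate 32.65 mg; sodium nitrate 6.74 g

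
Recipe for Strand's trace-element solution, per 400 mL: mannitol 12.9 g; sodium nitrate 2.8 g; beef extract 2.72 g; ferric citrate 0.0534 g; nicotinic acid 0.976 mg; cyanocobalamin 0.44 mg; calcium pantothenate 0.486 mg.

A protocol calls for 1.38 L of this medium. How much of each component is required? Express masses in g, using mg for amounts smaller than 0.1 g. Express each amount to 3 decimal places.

Ratio of target to recipe volume: 1380 / 400 = 3.45.
mannitol: 12.9 g × (1380 mL / 400 mL) = 44.505 g
sodium nitrate: 2.8 g × (1380 mL / 400 mL) = 9.660 g
beef extract: 2.72 g × (1380 mL / 400 mL) = 9.384 g
ferric citrate: 0.0534 g × (1380 mL / 400 mL) = 0.184 g
nicotinic acid: 0.976 mg × (1380 mL / 400 mL) = 3.367 mg
cyanocobalamin: 0.44 mg × (1380 mL / 400 mL) = 1.518 mg
calcium pantothenate: 0.486 mg × (1380 mL / 400 mL) = 1.677 mg

mannitol 44.505 g; sodium nitrate 9.660 g; beef extract 9.384 g; ferric citrate 0.184 g; nicotinic acid 3.367 mg; cyanocobalamin 1.518 mg; calcium pantothenate 1.677 mg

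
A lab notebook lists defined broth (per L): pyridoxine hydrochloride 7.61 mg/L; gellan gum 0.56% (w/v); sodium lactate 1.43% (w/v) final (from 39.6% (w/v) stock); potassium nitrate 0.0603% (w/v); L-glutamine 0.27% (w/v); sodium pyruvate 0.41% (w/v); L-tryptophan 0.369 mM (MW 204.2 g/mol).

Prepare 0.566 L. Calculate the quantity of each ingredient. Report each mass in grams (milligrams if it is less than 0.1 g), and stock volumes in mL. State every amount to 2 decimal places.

Working volume: 0.566 L.
pyridoxine hydrochloride: 7.61 mg/L × 0.566 L = 4.31 mg
gellan gum: 0.56 g per 100 mL × 566 mL ÷ 100 = 3.17 g
sodium lactate: V = C2·V2/C1 = 1.43% ÷ 39.6% × 566 mL = 20.44 mL
potassium nitrate: 0.0603% w/v = 0.603 g/L → 0.603 × 0.566 L = 0.34 g
L-glutamine: 0.27 g per 100 mL × 566 mL ÷ 100 = 1.53 g
sodium pyruvate: 0.41 g per 100 mL × 566 mL ÷ 100 = 2.32 g
L-tryptophan: 0.369 mmol/L × 204.2 mg/mmol × 0.566 L = 42.65 mg

pyridoxine hydrochloride 4.31 mg; gellan gum 3.17 g; sodium lactate 20.44 mL; potassium nitrate 0.34 g; L-glutamine 1.53 g; sodium pyruvate 2.32 g; L-tryptophan 42.65 mg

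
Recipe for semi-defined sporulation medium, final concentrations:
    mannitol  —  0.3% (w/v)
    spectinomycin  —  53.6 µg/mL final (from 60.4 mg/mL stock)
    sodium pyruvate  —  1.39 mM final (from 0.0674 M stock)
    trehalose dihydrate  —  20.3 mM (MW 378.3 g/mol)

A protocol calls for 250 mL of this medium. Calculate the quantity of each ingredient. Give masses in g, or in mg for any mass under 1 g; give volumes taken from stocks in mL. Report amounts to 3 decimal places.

mannitol 750.000 mg; spectinomycin 0.222 mL; sodium pyruvate 5.156 mL; trehalose dihydrate 1.920 g

Working volume: 250 mL = 0.25 L.
mannitol: 0.3% w/v = 3 g/L → 3 × 0.25 L = 0.75 g = 750.000 mg
spectinomycin: V = C2·V2/C1 = 53.6 µg/mL × 250 mL ÷ 60400 µg/mL = 0.222 mL
sodium pyruvate: V = C2·V2/C1 = 1.39 mM × 250 mL ÷ 67.4 mM = 5.156 mL
trehalose dihydrate: 20.3 mmol/L × 378.3 g/mol × 0.25 L ÷ 1000 = 1.920 g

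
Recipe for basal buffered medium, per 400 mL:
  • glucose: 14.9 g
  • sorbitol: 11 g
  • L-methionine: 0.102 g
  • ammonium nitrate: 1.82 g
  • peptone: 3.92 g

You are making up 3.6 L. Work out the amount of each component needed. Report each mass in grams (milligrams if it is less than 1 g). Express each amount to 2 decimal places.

Ratio of target to recipe volume: 3600 / 400 = 9.
glucose: 14.9 g × (3600 mL / 400 mL) = 134.10 g
sorbitol: 11 g × (3600 mL / 400 mL) = 99.00 g
L-methionine: 0.102 g × (3600 mL / 400 mL) = 0.918 g = 918.00 mg
ammonium nitrate: 1.82 g × (3600 mL / 400 mL) = 16.38 g
peptone: 3.92 g × (3600 mL / 400 mL) = 35.28 g

glucose 134.10 g; sorbitol 99.00 g; L-methionine 918.00 mg; ammonium nitrate 16.38 g; peptone 35.28 g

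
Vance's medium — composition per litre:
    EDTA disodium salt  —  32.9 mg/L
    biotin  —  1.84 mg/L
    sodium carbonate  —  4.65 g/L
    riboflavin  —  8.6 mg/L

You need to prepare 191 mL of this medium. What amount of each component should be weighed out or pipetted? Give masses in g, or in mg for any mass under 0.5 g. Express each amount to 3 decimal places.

Target volume = 191 mL = 0.191 L.
EDTA disodium salt: 32.9 mg/L × 0.191 L = 6.284 mg
biotin: 1.84 mg/L × 0.191 L = 0.351 mg
sodium carbonate: 4.65 g/L × 0.191 L = 0.888 g
riboflavin: 8.6 mg/L × 0.191 L = 1.643 mg

EDTA disodium salt 6.284 mg; biotin 0.351 mg; sodium carbonate 0.888 g; riboflavin 1.643 mg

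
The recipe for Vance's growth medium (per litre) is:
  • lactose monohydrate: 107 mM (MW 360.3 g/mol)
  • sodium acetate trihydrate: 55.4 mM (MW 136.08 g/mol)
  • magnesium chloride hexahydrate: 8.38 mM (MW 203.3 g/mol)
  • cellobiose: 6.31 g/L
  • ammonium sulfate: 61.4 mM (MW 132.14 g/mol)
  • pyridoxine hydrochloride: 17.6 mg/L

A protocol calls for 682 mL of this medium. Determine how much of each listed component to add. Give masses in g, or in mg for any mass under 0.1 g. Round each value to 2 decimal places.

Target volume = 682 mL = 0.682 L.
lactose monohydrate: 107 mmol/L × 360.3 g/mol × 0.682 L ÷ 1000 = 26.29 g
sodium acetate trihydrate: 55.4 mmol/L × 136.08 g/mol × 0.682 L ÷ 1000 = 5.14 g
magnesium chloride hexahydrate: 8.38 mmol/L × 203.3 g/mol × 0.682 L ÷ 1000 = 1.16 g
cellobiose: 6.31 g/L × 0.682 L = 4.30 g
ammonium sulfate: 61.4 mmol/L × 132.14 g/mol × 0.682 L ÷ 1000 = 5.53 g
pyridoxine hydrochloride: 17.6 mg/L × 0.682 L = 12.00 mg

lactose monohydrate 26.29 g; sodium acetate trihydrate 5.14 g; magnesium chloride hexahydrate 1.16 g; cellobiose 4.30 g; ammonium sulfate 5.53 g; pyridoxine hydrochloride 12.00 mg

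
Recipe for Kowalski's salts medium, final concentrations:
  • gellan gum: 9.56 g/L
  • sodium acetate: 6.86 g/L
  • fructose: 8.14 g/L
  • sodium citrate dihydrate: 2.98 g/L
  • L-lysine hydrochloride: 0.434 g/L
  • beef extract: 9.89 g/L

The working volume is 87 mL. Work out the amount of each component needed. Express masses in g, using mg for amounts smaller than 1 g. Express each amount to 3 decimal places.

Scale factor relative to 1 L: 0.087.
gellan gum: 9.56 g/L × 0.087 L = 0.83172 g = 831.720 mg
sodium acetate: 6.86 g/L × 0.087 L = 0.59682 g = 596.820 mg
fructose: 8.14 g/L × 0.087 L = 0.70818 g = 708.180 mg
sodium citrate dihydrate: 2.98 g/L × 0.087 L = 0.25926 g = 259.260 mg
L-lysine hydrochloride: 0.434 g/L × 0.087 L = 0.037758 g = 37.758 mg
beef extract: 9.89 g/L × 0.087 L = 0.86043 g = 860.430 mg

gellan gum 831.720 mg; sodium acetate 596.820 mg; fructose 708.180 mg; sodium citrate dihydrate 259.260 mg; L-lysine hydrochloride 37.758 mg; beef extract 860.430 mg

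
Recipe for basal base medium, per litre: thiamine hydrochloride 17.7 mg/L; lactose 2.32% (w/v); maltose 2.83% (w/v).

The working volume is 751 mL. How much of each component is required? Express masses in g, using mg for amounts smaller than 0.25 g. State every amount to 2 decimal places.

thiamine hydrochloride 13.29 mg; lactose 17.42 g; maltose 21.25 g

Target volume = 751 mL = 0.751 L.
thiamine hydrochloride: 17.7 mg/L × 0.751 L = 13.29 mg
lactose: 2.32% w/v = 23.2 g/L → 23.2 × 0.751 L = 17.42 g
maltose: 2.83 g per 100 mL × 751 mL ÷ 100 = 21.25 g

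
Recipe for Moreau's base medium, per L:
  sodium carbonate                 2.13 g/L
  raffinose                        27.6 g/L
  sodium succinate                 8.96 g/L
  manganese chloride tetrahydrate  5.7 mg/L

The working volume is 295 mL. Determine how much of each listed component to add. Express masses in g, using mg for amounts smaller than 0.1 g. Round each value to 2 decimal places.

sodium carbonate 0.63 g; raffinose 8.14 g; sodium succinate 2.64 g; manganese chloride tetrahydrate 1.68 mg

Scale factor relative to 1 L: 0.295.
sodium carbonate: 2.13 g/L × 0.295 L = 0.63 g
raffinose: 27.6 g/L × 0.295 L = 8.14 g
sodium succinate: 8.96 g/L × 0.295 L = 2.64 g
manganese chloride tetrahydrate: 5.7 mg/L × 0.295 L = 1.68 mg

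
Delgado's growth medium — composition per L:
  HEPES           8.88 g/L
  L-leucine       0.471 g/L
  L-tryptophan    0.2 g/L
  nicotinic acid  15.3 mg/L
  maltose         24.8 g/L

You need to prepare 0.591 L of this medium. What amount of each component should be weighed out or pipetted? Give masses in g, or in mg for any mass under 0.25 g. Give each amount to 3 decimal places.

Scale factor relative to 1 L: 0.591.
HEPES: 8.88 g/L × 0.591 L = 5.248 g
L-leucine: 0.471 g/L × 0.591 L = 0.278 g
L-tryptophan: 0.2 g/L × 0.591 L = 0.1182 g = 118.200 mg
nicotinic acid: 15.3 mg/L × 0.591 L = 9.042 mg
maltose: 24.8 g/L × 0.591 L = 14.657 g

HEPES 5.248 g; L-leucine 0.278 g; L-tryptophan 118.200 mg; nicotinic acid 9.042 mg; maltose 14.657 g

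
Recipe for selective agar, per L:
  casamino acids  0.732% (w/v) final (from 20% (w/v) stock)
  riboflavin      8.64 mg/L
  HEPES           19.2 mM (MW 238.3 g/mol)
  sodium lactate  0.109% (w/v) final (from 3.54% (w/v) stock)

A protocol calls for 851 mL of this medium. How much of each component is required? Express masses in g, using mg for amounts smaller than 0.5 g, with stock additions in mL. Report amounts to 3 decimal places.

Working volume: 851 mL = 0.851 L.
casamino acids: C1V1 = C2V2 → 0.732% ÷ 20% × 851 mL = 31.147 mL
riboflavin: 8.64 mg/L × 0.851 L = 7.353 mg
HEPES: 19.2 mmol/L × 238.3 g/mol × 0.851 L ÷ 1000 = 3.894 g
sodium lactate: C1V1 = C2V2 → 0.109% ÷ 3.54% × 851 mL = 26.203 mL

casamino acids 31.147 mL; riboflavin 7.353 mg; HEPES 3.894 g; sodium lactate 26.203 mL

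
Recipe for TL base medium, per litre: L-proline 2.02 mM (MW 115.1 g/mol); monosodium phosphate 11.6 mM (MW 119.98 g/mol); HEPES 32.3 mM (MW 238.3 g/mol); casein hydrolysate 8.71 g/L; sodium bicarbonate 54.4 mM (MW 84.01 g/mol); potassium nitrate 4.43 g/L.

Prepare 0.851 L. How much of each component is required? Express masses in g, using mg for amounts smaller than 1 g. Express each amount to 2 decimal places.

Scale factor relative to 1 L: 0.851.
L-proline: 2.02 mmol/L × 115.1 mg/mmol × 0.851 L = 197.86 mg
monosodium phosphate: 11.6 mmol/L × 119.98 g/mol × 0.851 L ÷ 1000 = 1.18 g
HEPES: 32.3 mmol/L × 238.3 g/mol × 0.851 L ÷ 1000 = 6.55 g
casein hydrolysate: 8.71 g/L × 0.851 L = 7.41 g
sodium bicarbonate: 54.4 mmol/L × 84.01 g/mol × 0.851 L ÷ 1000 = 3.89 g
potassium nitrate: 4.43 g/L × 0.851 L = 3.77 g

L-proline 197.86 mg; monosodium phosphate 1.18 g; HEPES 6.55 g; casein hydrolysate 7.41 g; sodium bicarbonate 3.89 g; potassium nitrate 3.77 g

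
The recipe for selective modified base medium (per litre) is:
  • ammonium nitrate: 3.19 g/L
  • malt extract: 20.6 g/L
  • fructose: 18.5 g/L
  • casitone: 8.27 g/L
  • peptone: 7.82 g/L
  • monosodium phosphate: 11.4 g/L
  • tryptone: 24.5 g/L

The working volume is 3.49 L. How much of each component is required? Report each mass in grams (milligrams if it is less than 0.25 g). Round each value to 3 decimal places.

ammonium nitrate 11.133 g; malt extract 71.894 g; fructose 64.565 g; casitone 28.862 g; peptone 27.292 g; monosodium phosphate 39.786 g; tryptone 85.505 g

Working volume: 3.49 L.
ammonium nitrate: 3.19 g/L × 3.49 L = 11.133 g
malt extract: 20.6 g/L × 3.49 L = 71.894 g
fructose: 18.5 g/L × 3.49 L = 64.565 g
casitone: 8.27 g/L × 3.49 L = 28.862 g
peptone: 7.82 g/L × 3.49 L = 27.292 g
monosodium phosphate: 11.4 g/L × 3.49 L = 39.786 g
tryptone: 24.5 g/L × 3.49 L = 85.505 g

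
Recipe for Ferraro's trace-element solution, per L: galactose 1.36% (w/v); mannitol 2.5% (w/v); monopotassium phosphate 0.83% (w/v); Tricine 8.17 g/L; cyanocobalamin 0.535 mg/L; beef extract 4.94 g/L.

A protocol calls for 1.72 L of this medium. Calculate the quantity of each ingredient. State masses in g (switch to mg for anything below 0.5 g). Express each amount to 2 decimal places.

Working volume: 1.72 L.
galactose: 1.36 g per 100 mL × 1720 mL ÷ 100 = 23.39 g
mannitol: 2.5% w/v = 25 g/L → 25 × 1.72 L = 43.00 g
monopotassium phosphate: 0.83 g per 100 mL × 1720 mL ÷ 100 = 14.28 g
Tricine: 8.17 g/L × 1.72 L = 14.05 g
cyanocobalamin: 0.535 mg/L × 1.72 L = 0.92 mg
beef extract: 4.94 g/L × 1.72 L = 8.50 g

galactose 23.39 g; mannitol 43.00 g; monopotassium phosphate 14.28 g; Tricine 14.05 g; cyanocobalamin 0.92 mg; beef extract 8.50 g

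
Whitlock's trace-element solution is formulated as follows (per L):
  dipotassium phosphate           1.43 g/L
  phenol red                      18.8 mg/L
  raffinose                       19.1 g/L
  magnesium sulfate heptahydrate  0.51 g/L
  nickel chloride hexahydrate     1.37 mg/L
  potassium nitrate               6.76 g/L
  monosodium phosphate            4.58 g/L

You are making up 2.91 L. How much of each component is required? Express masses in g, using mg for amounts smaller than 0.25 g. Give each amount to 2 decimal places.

dipotassium phosphate 4.16 g; phenol red 54.71 mg; raffinose 55.58 g; magnesium sulfate heptahydrate 1.48 g; nickel chloride hexahydrate 3.99 mg; potassium nitrate 19.67 g; monosodium phosphate 13.33 g

Working volume: 2.91 L.
dipotassium phosphate: 1.43 g/L × 2.91 L = 4.16 g
phenol red: 18.8 mg/L × 2.91 L = 54.71 mg
raffinose: 19.1 g/L × 2.91 L = 55.58 g
magnesium sulfate heptahydrate: 0.51 g/L × 2.91 L = 1.48 g
nickel chloride hexahydrate: 1.37 mg/L × 2.91 L = 3.99 mg
potassium nitrate: 6.76 g/L × 2.91 L = 19.67 g
monosodium phosphate: 4.58 g/L × 2.91 L = 13.33 g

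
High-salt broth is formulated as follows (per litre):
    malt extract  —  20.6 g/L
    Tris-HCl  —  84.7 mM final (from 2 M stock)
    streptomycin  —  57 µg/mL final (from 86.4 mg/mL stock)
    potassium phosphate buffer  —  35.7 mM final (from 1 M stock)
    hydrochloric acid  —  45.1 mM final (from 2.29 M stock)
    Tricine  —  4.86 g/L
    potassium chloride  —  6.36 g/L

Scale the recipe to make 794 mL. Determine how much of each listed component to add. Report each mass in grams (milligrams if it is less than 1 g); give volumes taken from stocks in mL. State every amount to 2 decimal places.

malt extract 16.36 g; Tris-HCl 33.63 mL; streptomycin 0.52 mL; potassium phosphate buffer 28.35 mL; hydrochloric acid 15.64 mL; Tricine 3.86 g; potassium chloride 5.05 g

Working volume: 794 mL = 0.794 L.
malt extract: 20.6 g/L × 0.794 L = 16.36 g
Tris-HCl: C1V1 = C2V2 → 84.7 mM × 794 mL ÷ 2000 mM = 33.63 mL
streptomycin: C1V1 = C2V2 → 57 µg/mL × 794 mL ÷ 86400 µg/mL = 0.52 mL
potassium phosphate buffer: C1V1 = C2V2 → 35.7 mM × 794 mL ÷ 1000 mM = 28.35 mL
hydrochloric acid: C1V1 = C2V2 → 45.1 mM × 794 mL ÷ 2290 mM = 15.64 mL
Tricine: 4.86 g/L × 0.794 L = 3.86 g
potassium chloride: 6.36 g/L × 0.794 L = 5.05 g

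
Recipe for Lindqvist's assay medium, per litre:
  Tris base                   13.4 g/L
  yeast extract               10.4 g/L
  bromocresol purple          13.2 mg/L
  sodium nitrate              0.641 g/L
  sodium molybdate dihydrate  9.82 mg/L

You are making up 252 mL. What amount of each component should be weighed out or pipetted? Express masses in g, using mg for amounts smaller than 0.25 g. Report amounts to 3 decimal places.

Tris base 3.377 g; yeast extract 2.621 g; bromocresol purple 3.326 mg; sodium nitrate 161.532 mg; sodium molybdate dihydrate 2.475 mg

Target volume = 252 mL = 0.252 L.
Tris base: 13.4 g/L × 0.252 L = 3.377 g
yeast extract: 10.4 g/L × 0.252 L = 2.621 g
bromocresol purple: 13.2 mg/L × 0.252 L = 3.326 mg
sodium nitrate: 0.641 g/L × 0.252 L = 0.161532 g = 161.532 mg
sodium molybdate dihydrate: 9.82 mg/L × 0.252 L = 2.475 mg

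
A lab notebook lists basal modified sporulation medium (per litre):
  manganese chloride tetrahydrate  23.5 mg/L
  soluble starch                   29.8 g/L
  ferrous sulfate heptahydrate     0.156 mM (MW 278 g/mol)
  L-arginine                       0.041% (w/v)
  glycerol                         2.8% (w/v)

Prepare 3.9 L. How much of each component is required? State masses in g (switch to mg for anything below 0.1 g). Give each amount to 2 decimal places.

manganese chloride tetrahydrate 91.65 mg; soluble starch 116.22 g; ferrous sulfate heptahydrate 0.17 g; L-arginine 1.60 g; glycerol 109.20 g

Scale factor relative to 1 L: 3.9.
manganese chloride tetrahydrate: 23.5 mg/L × 3.9 L = 91.65 mg
soluble starch: 29.8 g/L × 3.9 L = 116.22 g
ferrous sulfate heptahydrate: 0.156 mmol/L × 278 g/mol × 3.9 L ÷ 1000 = 0.17 g
L-arginine: 0.041 g per 100 mL × 3900 mL ÷ 100 = 1.60 g
glycerol: 2.8 g per 100 mL × 3900 mL ÷ 100 = 109.20 g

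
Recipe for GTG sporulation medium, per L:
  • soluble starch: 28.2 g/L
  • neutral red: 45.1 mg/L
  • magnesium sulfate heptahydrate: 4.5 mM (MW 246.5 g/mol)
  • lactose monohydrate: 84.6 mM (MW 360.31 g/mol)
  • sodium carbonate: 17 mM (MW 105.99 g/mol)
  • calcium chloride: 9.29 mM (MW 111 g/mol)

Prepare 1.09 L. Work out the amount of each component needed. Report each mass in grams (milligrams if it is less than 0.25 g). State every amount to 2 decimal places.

soluble starch 30.74 g; neutral red 49.16 mg; magnesium sulfate heptahydrate 1.21 g; lactose monohydrate 33.23 g; sodium carbonate 1.96 g; calcium chloride 1.12 g

Working volume: 1.09 L.
soluble starch: 28.2 g/L × 1.09 L = 30.74 g
neutral red: 45.1 mg/L × 1.09 L = 49.16 mg
magnesium sulfate heptahydrate: 4.5 mmol/L × 246.5 g/mol × 1.09 L ÷ 1000 = 1.21 g
lactose monohydrate: 84.6 mmol/L × 360.31 g/mol × 1.09 L ÷ 1000 = 33.23 g
sodium carbonate: 17 mmol/L × 105.99 g/mol × 1.09 L ÷ 1000 = 1.96 g
calcium chloride: 9.29 mmol/L × 111 g/mol × 1.09 L ÷ 1000 = 1.12 g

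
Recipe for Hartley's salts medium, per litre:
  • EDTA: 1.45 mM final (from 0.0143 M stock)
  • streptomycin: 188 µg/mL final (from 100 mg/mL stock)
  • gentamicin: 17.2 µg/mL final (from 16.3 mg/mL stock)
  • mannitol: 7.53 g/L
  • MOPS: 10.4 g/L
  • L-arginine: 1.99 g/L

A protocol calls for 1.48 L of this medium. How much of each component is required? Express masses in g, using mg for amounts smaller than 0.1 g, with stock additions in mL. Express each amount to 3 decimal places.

Scale factor relative to 1 L: 1.48.
EDTA: V = C2·V2/C1 = 1.45 mM × 1480 mL ÷ 14.3 mM = 150.070 mL
streptomycin: dilute stock: 188 µg/mL × 1480 mL ÷ 100000 µg/mL = 2.782 mL
gentamicin: C1V1 = C2V2 → 17.2 µg/mL × 1480 mL ÷ 16300 µg/mL = 1.562 mL
mannitol: 7.53 g/L × 1.48 L = 11.144 g
MOPS: 10.4 g/L × 1.48 L = 15.392 g
L-arginine: 1.99 g/L × 1.48 L = 2.945 g

EDTA 150.070 mL; streptomycin 2.782 mL; gentamicin 1.562 mL; mannitol 11.144 g; MOPS 15.392 g; L-arginine 2.945 g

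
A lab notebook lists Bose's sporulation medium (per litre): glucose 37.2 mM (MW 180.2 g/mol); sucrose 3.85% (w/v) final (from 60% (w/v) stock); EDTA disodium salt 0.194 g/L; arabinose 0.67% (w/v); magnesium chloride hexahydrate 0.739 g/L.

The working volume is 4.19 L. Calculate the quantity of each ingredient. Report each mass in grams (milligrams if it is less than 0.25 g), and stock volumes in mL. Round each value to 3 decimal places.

glucose 28.087 g; sucrose 268.858 mL; EDTA disodium salt 0.813 g; arabinose 28.073 g; magnesium chloride hexahydrate 3.096 g

Working volume: 4.19 L.
glucose: 37.2 mmol/L × 180.2 g/mol × 4.19 L ÷ 1000 = 28.087 g
sucrose: dilute stock: 3.85% ÷ 60% × 4190 mL = 268.858 mL
EDTA disodium salt: 0.194 g/L × 4.19 L = 0.813 g
arabinose: 0.67% w/v = 6.7 g/L → 6.7 × 4.19 L = 28.073 g
magnesium chloride hexahydrate: 0.739 g/L × 4.19 L = 3.096 g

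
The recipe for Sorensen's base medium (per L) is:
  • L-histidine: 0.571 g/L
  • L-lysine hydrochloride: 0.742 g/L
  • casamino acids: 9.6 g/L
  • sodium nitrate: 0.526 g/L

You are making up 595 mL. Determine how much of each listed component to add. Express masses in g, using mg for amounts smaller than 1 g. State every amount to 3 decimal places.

L-histidine 339.745 mg; L-lysine hydrochloride 441.490 mg; casamino acids 5.712 g; sodium nitrate 312.970 mg

Scale factor relative to 1 L: 0.595.
L-histidine: 0.571 g/L × 0.595 L = 0.339745 g = 339.745 mg
L-lysine hydrochloride: 0.742 g/L × 0.595 L = 0.44149 g = 441.490 mg
casamino acids: 9.6 g/L × 0.595 L = 5.712 g
sodium nitrate: 0.526 g/L × 0.595 L = 0.31297 g = 312.970 mg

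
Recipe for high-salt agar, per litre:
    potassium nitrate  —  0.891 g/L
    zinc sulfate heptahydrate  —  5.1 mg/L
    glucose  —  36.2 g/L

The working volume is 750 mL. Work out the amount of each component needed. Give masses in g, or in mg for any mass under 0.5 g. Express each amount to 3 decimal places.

potassium nitrate 0.668 g; zinc sulfate heptahydrate 3.825 mg; glucose 27.150 g

Target volume = 750 mL = 0.75 L.
potassium nitrate: 0.891 g/L × 0.75 L = 0.668 g
zinc sulfate heptahydrate: 5.1 mg/L × 0.75 L = 3.825 mg
glucose: 36.2 g/L × 0.75 L = 27.150 g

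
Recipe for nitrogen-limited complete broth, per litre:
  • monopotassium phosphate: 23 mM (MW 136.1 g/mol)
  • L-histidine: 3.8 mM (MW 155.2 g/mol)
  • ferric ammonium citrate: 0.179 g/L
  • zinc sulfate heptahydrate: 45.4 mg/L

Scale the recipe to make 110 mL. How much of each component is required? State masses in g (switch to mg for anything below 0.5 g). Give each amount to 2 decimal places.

Working volume: 110 mL = 0.11 L.
monopotassium phosphate: 23 mmol/L × 136.1 mg/mmol × 0.11 L = 344.33 mg
L-histidine: 3.8 mmol/L × 155.2 mg/mmol × 0.11 L = 64.87 mg
ferric ammonium citrate: 0.179 g/L × 0.11 L = 0.01969 g = 19.69 mg
zinc sulfate heptahydrate: 45.4 mg/L × 0.11 L = 4.99 mg

monopotassium phosphate 344.33 mg; L-histidine 64.87 mg; ferric ammonium citrate 19.69 mg; zinc sulfate heptahydrate 4.99 mg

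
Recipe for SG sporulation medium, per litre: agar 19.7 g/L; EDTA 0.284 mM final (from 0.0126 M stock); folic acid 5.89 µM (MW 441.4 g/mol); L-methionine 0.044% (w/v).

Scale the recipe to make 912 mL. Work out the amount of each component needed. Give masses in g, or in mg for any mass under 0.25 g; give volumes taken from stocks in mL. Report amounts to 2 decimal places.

agar 17.97 g; EDTA 20.56 mL; folic acid 2.37 mg; L-methionine 0.40 g

Working volume: 912 mL = 0.912 L.
agar: 19.7 g/L × 0.912 L = 17.97 g
EDTA: dilute stock: 0.284 mM × 912 mL ÷ 12.6 mM = 20.56 mL
folic acid: 5.89 µmol/L × 441.4 g/mol × 0.912 L ÷ 1000 = 2.37 mg
L-methionine: 0.044 g per 100 mL × 912 mL ÷ 100 = 0.40 g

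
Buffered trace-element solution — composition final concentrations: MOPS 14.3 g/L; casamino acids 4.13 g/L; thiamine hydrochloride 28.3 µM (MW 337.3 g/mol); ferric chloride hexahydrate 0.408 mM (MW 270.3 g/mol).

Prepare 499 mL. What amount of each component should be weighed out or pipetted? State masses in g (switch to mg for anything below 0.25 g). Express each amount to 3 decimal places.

MOPS 7.136 g; casamino acids 2.061 g; thiamine hydrochloride 4.763 mg; ferric chloride hexahydrate 55.031 mg

Working volume: 499 mL = 0.499 L.
MOPS: 14.3 g/L × 0.499 L = 7.136 g
casamino acids: 4.13 g/L × 0.499 L = 2.061 g
thiamine hydrochloride: 28.3 µmol/L × 337.3 g/mol × 0.499 L ÷ 1000 = 4.763 mg
ferric chloride hexahydrate: 0.408 mmol/L × 270.3 mg/mmol × 0.499 L = 55.031 mg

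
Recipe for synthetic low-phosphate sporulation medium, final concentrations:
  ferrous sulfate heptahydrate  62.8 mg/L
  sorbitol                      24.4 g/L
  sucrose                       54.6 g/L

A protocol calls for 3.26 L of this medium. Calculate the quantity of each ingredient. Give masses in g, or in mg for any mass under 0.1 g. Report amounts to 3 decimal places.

Working volume: 3.26 L.
ferrous sulfate heptahydrate: 62.8 mg/L × 3.26 L = 204.728 mg = 0.205 g
sorbitol: 24.4 g/L × 3.26 L = 79.544 g
sucrose: 54.6 g/L × 3.26 L = 177.996 g

ferrous sulfate heptahydrate 0.205 g; sorbitol 79.544 g; sucrose 177.996 g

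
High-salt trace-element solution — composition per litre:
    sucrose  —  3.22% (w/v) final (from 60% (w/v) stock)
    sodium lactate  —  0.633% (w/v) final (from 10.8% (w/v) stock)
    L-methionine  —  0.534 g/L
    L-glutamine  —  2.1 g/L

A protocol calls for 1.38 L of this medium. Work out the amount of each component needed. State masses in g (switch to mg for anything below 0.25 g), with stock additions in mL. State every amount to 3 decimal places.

sucrose 74.060 mL; sodium lactate 80.883 mL; L-methionine 0.737 g; L-glutamine 2.898 g

Working volume: 1.38 L.
sucrose: C1V1 = C2V2 → 3.22% ÷ 60% × 1380 mL = 74.060 mL
sodium lactate: V = C2·V2/C1 = 0.633% ÷ 10.8% × 1380 mL = 80.883 mL
L-methionine: 0.534 g/L × 1.38 L = 0.737 g
L-glutamine: 2.1 g/L × 1.38 L = 2.898 g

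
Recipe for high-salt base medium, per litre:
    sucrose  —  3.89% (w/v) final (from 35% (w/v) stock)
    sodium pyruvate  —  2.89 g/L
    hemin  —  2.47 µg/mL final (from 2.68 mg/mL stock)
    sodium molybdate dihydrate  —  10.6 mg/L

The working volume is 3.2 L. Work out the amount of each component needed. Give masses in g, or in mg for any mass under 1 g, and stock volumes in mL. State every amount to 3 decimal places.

Scale factor relative to 1 L: 3.2.
sucrose: dilute stock: 3.89% ÷ 35% × 3200 mL = 355.657 mL
sodium pyruvate: 2.89 g/L × 3.2 L = 9.248 g
hemin: dilute stock: 2.47 µg/mL × 3200 mL ÷ 2680 µg/mL = 2.949 mL
sodium molybdate dihydrate: 10.6 mg/L × 3.2 L = 33.920 mg

sucrose 355.657 mL; sodium pyruvate 9.248 g; hemin 2.949 mL; sodium molybdate dihydrate 33.920 mg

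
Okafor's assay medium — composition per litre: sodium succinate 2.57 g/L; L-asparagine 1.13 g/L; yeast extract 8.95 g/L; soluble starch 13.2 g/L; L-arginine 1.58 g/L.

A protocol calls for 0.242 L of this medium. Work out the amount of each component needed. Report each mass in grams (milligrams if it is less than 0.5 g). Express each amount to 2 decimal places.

sodium succinate 0.62 g; L-asparagine 273.46 mg; yeast extract 2.17 g; soluble starch 3.19 g; L-arginine 382.36 mg

Scale factor relative to 1 L: 0.242.
sodium succinate: 2.57 g/L × 0.242 L = 0.62 g
L-asparagine: 1.13 g/L × 0.242 L = 0.27346 g = 273.46 mg
yeast extract: 8.95 g/L × 0.242 L = 2.17 g
soluble starch: 13.2 g/L × 0.242 L = 3.19 g
L-arginine: 1.58 g/L × 0.242 L = 0.38236 g = 382.36 mg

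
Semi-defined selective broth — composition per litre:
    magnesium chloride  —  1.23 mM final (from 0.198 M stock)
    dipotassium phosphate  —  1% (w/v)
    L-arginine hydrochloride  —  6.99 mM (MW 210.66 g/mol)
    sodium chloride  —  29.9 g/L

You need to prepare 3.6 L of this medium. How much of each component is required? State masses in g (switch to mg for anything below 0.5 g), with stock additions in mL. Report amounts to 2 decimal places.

magnesium chloride 22.36 mL; dipotassium phosphate 36.00 g; L-arginine hydrochloride 5.30 g; sodium chloride 107.64 g

Working volume: 3.6 L.
magnesium chloride: C1V1 = C2V2 → 1.23 mM × 3600 mL ÷ 198 mM = 22.36 mL
dipotassium phosphate: 1 g per 100 mL × 3600 mL ÷ 100 = 36.00 g
L-arginine hydrochloride: 6.99 mmol/L × 210.66 g/mol × 3.6 L ÷ 1000 = 5.30 g
sodium chloride: 29.9 g/L × 3.6 L = 107.64 g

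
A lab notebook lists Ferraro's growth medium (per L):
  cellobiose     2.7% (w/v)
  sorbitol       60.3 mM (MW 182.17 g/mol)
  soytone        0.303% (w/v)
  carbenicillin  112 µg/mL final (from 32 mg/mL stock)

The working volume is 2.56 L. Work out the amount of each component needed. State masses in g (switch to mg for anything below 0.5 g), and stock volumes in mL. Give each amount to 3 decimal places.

Scale factor relative to 1 L: 2.56.
cellobiose: 2.7 g per 100 mL × 2560 mL ÷ 100 = 69.120 g
sorbitol: 60.3 mmol/L × 182.17 g/mol × 2.56 L ÷ 1000 = 28.121 g
soytone: 0.303% w/v = 3.03 g/L → 3.03 × 2.56 L = 7.757 g
carbenicillin: C1V1 = C2V2 → 112 µg/mL × 2560 mL ÷ 32000 µg/mL = 8.960 mL

cellobiose 69.120 g; sorbitol 28.121 g; soytone 7.757 g; carbenicillin 8.960 mL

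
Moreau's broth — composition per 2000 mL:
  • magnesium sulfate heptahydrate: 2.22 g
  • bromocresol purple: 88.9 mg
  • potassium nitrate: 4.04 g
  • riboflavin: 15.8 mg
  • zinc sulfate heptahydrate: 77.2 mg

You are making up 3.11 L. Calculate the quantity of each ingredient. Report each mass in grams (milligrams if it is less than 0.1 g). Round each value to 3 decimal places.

Ratio of target to recipe volume: 3110 / 2000 = 1.555.
magnesium sulfate heptahydrate: 2.22 g × (3110 mL / 2000 mL) = 3.452 g
bromocresol purple: 88.9 mg × (3110 mL / 2000 mL) = 138.239 mg = 0.138 g
potassium nitrate: 4.04 g × (3110 mL / 2000 mL) = 6.282 g
riboflavin: 15.8 mg × (3110 mL / 2000 mL) = 24.569 mg
zinc sulfate heptahydrate: 77.2 mg × (3110 mL / 2000 mL) = 120.046 mg = 0.120 g

magnesium sulfate heptahydrate 3.452 g; bromocresol purple 0.138 g; potassium nitrate 6.282 g; riboflavin 24.569 mg; zinc sulfate heptahydrate 0.120 g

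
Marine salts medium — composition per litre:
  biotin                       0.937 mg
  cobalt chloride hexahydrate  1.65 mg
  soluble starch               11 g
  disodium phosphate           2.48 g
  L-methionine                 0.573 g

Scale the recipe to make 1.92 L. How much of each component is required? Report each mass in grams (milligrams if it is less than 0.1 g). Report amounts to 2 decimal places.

Scale factor = 1920 mL / 1000 mL = 1.92.
biotin: 0.937 mg × (1920 mL / 1000 mL) = 1.80 mg
cobalt chloride hexahydrate: 1.65 mg × (1920 mL / 1000 mL) = 3.17 mg
soluble starch: 11 g × (1920 mL / 1000 mL) = 21.12 g
disodium phosphate: 2.48 g × (1920 mL / 1000 mL) = 4.76 g
L-methionine: 0.573 g × (1920 mL / 1000 mL) = 1.10 g

biotin 1.80 mg; cobalt chloride hexahydrate 3.17 mg; soluble starch 21.12 g; disodium phosphate 4.76 g; L-methionine 1.10 g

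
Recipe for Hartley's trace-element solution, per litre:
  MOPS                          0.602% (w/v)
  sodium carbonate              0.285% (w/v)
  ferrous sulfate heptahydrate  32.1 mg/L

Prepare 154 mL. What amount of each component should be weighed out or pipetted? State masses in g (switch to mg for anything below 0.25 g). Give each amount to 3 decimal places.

MOPS 0.927 g; sodium carbonate 0.439 g; ferrous sulfate heptahydrate 4.943 mg

Scale factor relative to 1 L: 0.154.
MOPS: 0.602 g per 100 mL × 154 mL ÷ 100 = 0.927 g
sodium carbonate: 0.285% w/v = 2.85 g/L → 2.85 × 0.154 L = 0.439 g
ferrous sulfate heptahydrate: 32.1 mg/L × 0.154 L = 4.943 mg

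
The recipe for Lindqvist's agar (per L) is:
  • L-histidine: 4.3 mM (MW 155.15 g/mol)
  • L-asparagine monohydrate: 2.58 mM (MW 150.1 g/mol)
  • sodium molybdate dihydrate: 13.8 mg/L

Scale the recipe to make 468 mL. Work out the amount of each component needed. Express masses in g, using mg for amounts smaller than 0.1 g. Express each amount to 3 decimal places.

L-histidine 0.312 g; L-asparagine monohydrate 0.181 g; sodium molybdate dihydrate 6.458 mg

Target volume = 468 mL = 0.468 L.
L-histidine: 4.3 mmol/L × 155.15 g/mol × 0.468 L ÷ 1000 = 0.312 g
L-asparagine monohydrate: 2.58 mmol/L × 150.1 g/mol × 0.468 L ÷ 1000 = 0.181 g
sodium molybdate dihydrate: 13.8 mg/L × 0.468 L = 6.458 mg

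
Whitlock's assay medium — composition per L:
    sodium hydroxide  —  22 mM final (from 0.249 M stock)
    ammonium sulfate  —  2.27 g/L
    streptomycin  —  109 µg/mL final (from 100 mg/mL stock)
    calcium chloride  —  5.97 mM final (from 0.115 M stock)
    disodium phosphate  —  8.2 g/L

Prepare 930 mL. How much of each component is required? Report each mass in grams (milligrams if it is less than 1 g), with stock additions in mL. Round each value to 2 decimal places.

sodium hydroxide 82.17 mL; ammonium sulfate 2.11 g; streptomycin 1.01 mL; calcium chloride 48.28 mL; disodium phosphate 7.63 g

Working volume: 930 mL = 0.93 L.
sodium hydroxide: V = C2·V2/C1 = 22 mM × 930 mL ÷ 249 mM = 82.17 mL
ammonium sulfate: 2.27 g/L × 0.93 L = 2.11 g
streptomycin: C1V1 = C2V2 → 109 µg/mL × 930 mL ÷ 100000 µg/mL = 1.01 mL
calcium chloride: dilute stock: 5.97 mM × 930 mL ÷ 115 mM = 48.28 mL
disodium phosphate: 8.2 g/L × 0.93 L = 7.63 g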